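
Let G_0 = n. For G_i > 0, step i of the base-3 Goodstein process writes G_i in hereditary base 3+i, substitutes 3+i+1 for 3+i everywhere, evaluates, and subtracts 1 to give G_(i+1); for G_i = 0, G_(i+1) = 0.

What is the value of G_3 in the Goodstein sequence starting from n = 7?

(0) 7|_3 = 2·3 + 1 ↦ 2·4 + 1|_4 = 9 ⇒ 8
(1) 8|_4 = 2·4 ↦ 2·5|_5 = 10 ⇒ 9
(2) 9|_5 = 5 + 4 ↦ 6 + 4|_6 = 10 ⇒ 9
(3) 9|_6 = 6 + 3 ↦ 7 + 3|_7 = 10 ⇒ 9

9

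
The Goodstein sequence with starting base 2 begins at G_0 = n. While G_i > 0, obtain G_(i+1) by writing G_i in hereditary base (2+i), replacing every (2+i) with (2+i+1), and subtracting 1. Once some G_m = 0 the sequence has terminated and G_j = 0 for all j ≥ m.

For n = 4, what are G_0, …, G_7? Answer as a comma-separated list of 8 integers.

4, 26, 41, 60, 83, 109, 139, 173

step 0: 4 = 2^2; sub 3 for 2: 3^3; = 27; G_1 = 27−1 = 26
step 1: 26 = 2·3^2 + 2·3 + 2; sub 4 for 3: 2·4^2 + 2·4 + 2; = 42; G_2 = 42−1 = 41
step 2: 41 = 2·4^2 + 2·4 + 1; sub 5 for 4: 2·5^2 + 2·5 + 1; = 61; G_3 = 61−1 = 60
step 3: 60 = 2·5^2 + 2·5; sub 6 for 5: 2·6^2 + 2·6; = 84; G_4 = 84−1 = 83
step 4: 83 = 2·6^2 + 6 + 5; sub 7 for 6: 2·7^2 + 7 + 5; = 110; G_5 = 110−1 = 109
step 5: 109 = 2·7^2 + 7 + 4; sub 8 for 7: 2·8^2 + 8 + 4; = 140; G_6 = 140−1 = 139
step 6: 139 = 2·8^2 + 8 + 3; sub 9 for 8: 2·9^2 + 9 + 3; = 174; G_7 = 174−1 = 173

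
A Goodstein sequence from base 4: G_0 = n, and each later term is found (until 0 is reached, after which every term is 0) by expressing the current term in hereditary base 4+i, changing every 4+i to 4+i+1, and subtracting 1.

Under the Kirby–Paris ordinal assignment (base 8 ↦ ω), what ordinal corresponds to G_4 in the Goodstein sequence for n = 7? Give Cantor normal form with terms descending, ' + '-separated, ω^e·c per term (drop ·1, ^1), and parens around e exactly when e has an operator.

7

[0] 7 ≡ 4 + 3 (base 4). Lift 5: 8. −1: 7.
[1] 7 ≡ 5 + 2 (base 5). Lift 6: 8. −1: 7.
[2] 7 ≡ 6 + 1 (base 6). Lift 7: 8. −1: 7.
[3] 7 ≡ 7 (base 7). Lift 8: 8. −1: 7.
[4] 7 ≡ 7 (base 8). Lift 9: 7. −1: 6.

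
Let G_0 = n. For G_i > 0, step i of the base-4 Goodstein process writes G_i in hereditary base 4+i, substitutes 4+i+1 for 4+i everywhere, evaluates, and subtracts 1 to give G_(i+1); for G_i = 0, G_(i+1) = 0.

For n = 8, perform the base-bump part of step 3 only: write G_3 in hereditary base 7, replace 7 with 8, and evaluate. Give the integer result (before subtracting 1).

10

8 —HB4→ 2·4 —bump→ 2·5 = 10 —(−1)→ 9
9 —HB5→ 5 + 4 —bump→ 6 + 4 = 10 —(−1)→ 9
9 —HB6→ 6 + 3 —bump→ 7 + 3 = 10 —(−1)→ 9
9 —HB7→ 7 + 2 —bump→ 8 + 2 = 10 —(−1)→ 9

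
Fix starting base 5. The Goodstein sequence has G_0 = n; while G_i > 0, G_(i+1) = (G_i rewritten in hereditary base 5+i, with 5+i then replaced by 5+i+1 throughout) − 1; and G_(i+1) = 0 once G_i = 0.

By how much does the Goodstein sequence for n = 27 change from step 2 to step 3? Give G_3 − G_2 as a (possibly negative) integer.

14

[0] 27 ≡ 5^2 + 2 (base 5). Lift 6: 38. −1: 37.
[1] 37 ≡ 6^2 + 1 (base 6). Lift 7: 50. −1: 49.
[2] 49 ≡ 7^2 (base 7). Lift 8: 64. −1: 63.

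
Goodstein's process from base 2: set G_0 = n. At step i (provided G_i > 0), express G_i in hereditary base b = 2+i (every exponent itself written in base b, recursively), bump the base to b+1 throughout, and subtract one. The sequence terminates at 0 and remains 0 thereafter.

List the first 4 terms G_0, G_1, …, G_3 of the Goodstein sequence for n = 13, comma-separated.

[0] 13 ≡ 2^(2 + 1) + 2^2 + 1 (base 2). Lift 3: 109. −1: 108.
[1] 108 ≡ 3^(3 + 1) + 3^3 (base 3). Lift 4: 1280. −1: 1279.
[2] 1279 ≡ 4^(4 + 1) + 3·4^3 + 3·4^2 + 3·4 + 3 (base 4). Lift 5: 16093. −1: 16092.

13, 108, 1279, 16092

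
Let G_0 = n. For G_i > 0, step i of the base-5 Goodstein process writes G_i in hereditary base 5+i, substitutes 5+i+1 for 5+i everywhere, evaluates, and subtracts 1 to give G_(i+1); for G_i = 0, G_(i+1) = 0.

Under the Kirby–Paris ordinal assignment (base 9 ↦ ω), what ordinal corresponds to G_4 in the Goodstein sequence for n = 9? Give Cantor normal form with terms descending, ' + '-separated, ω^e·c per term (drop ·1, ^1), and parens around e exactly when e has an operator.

ω

[0] 9 ≡ 5 + 4 (base 5). Lift 6: 10. −1: 9.
[1] 9 ≡ 6 + 3 (base 6). Lift 7: 10. −1: 9.
[2] 9 ≡ 7 + 2 (base 7). Lift 8: 10. −1: 9.
[3] 9 ≡ 8 + 1 (base 8). Lift 9: 10. −1: 9.
[4] 9 ≡ 9 (base 9). Lift 10: 10. −1: 9.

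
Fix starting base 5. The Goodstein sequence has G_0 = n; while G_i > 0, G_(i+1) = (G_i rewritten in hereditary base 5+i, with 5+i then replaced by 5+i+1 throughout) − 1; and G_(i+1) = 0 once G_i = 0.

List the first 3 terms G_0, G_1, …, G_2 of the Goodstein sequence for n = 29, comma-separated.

29, 39, 51

G_0 = 29. HB_5(29) = 5^2 + 4. Bump = 40. G_1 = 39.
G_1 = 39. HB_6(39) = 6^2 + 3. Bump = 52. G_2 = 51.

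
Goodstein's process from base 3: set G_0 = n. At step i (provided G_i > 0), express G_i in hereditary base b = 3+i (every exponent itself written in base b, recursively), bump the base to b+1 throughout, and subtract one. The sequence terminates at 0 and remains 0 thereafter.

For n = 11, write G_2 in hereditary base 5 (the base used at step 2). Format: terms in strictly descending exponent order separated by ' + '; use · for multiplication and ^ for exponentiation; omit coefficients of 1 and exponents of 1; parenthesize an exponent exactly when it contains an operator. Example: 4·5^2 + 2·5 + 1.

(0) 11|_3 = 3^2 + 2 ↦ 4^2 + 2|_4 = 18 ⇒ 17
(1) 17|_4 = 4^2 + 1 ↦ 5^2 + 1|_5 = 26 ⇒ 25
(2) 25|_5 = 5^2 ↦ 6^2|_6 = 36 ⇒ 35

5^2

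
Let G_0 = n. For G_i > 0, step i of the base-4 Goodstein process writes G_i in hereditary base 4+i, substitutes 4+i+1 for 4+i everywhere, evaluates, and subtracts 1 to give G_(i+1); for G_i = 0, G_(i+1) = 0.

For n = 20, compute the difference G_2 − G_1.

G_0 = 20. HB_4(20) = 4^2 + 4. Bump = 30. G_1 = 29.
G_1 = 29. HB_5(29) = 5^2 + 4. Bump = 40. G_2 = 39.

10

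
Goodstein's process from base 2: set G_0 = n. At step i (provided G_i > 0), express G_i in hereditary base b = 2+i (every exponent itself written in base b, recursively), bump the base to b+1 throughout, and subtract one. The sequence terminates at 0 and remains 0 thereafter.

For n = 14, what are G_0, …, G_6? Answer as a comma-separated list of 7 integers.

14, 110, 1281, 18750, 326591, 5862840, 134404971

[0] 14 ≡ 2^(2 + 1) + 2^2 + 2 (base 2). Lift 3: 111. −1: 110.
[1] 110 ≡ 3^(3 + 1) + 3^3 + 2 (base 3). Lift 4: 1282. −1: 1281.
[2] 1281 ≡ 4^(4 + 1) + 4^4 + 1 (base 4). Lift 5: 18751. −1: 18750.
[3] 18750 ≡ 5^(5 + 1) + 5^5 (base 5). Lift 6: 326592. −1: 326591.
[4] 326591 ≡ 6^(6 + 1) + 5·6^5 + 5·6^4 + 5·6^3 + 5·6^2 + 5·6 + 5 (base 6). Lift 7: 5862841. −1: 5862840.
[5] 5862840 ≡ 7^(7 + 1) + 5·7^5 + 5·7^4 + 5·7^3 + 5·7^2 + 5·7 + 4 (base 7). Lift 8: 134404972. −1: 134404971.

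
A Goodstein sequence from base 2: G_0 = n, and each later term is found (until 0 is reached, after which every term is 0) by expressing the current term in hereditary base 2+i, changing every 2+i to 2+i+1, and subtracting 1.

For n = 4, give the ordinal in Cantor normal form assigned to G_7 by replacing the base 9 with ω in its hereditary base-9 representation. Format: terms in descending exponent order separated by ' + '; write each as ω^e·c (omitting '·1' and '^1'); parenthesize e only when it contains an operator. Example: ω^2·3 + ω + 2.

ω^2·2 + ω + 2

base 2: 4 = 2^2; at 3: 3^3 = 27; next = 26
base 3: 26 = 2·3^2 + 2·3 + 2; at 4: 2·4^2 + 2·4 + 2 = 42; next = 41
base 4: 41 = 2·4^2 + 2·4 + 1; at 5: 2·5^2 + 2·5 + 1 = 61; next = 60
base 5: 60 = 2·5^2 + 2·5; at 6: 2·6^2 + 2·6 = 84; next = 83
base 6: 83 = 2·6^2 + 6 + 5; at 7: 2·7^2 + 7 + 5 = 110; next = 109
base 7: 109 = 2·7^2 + 7 + 4; at 8: 2·8^2 + 8 + 4 = 140; next = 139
base 8: 139 = 2·8^2 + 8 + 3; at 9: 2·9^2 + 9 + 3 = 174; next = 173
base 9: 173 = 2·9^2 + 9 + 2; at 10: 2·10^2 + 10 + 2 = 212; next = 211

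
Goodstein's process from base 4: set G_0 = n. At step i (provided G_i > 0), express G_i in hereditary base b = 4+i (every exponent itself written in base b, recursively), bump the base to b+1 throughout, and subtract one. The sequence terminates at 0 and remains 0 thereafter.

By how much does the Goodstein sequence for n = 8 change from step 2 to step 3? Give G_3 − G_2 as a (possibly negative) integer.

[0] 8 ≡ 2·4 (base 4). Lift 5: 10. −1: 9.
[1] 9 ≡ 5 + 4 (base 5). Lift 6: 10. −1: 9.
[2] 9 ≡ 6 + 3 (base 6). Lift 7: 10. −1: 9.

0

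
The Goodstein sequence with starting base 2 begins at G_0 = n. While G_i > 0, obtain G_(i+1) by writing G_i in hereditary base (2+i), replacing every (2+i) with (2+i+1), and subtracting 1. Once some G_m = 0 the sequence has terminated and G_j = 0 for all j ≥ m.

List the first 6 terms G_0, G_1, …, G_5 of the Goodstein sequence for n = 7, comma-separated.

7, 30, 259, 3127, 46657, 823543

(0) 7|_2 = 2^2 + 2 + 1 ↦ 3^3 + 3 + 1|_3 = 31 ⇒ 30
(1) 30|_3 = 3^3 + 3 ↦ 4^4 + 4|_4 = 260 ⇒ 259
(2) 259|_4 = 4^4 + 3 ↦ 5^5 + 3|_5 = 3128 ⇒ 3127
(3) 3127|_5 = 5^5 + 2 ↦ 6^6 + 2|_6 = 46658 ⇒ 46657
(4) 46657|_6 = 6^6 + 1 ↦ 7^7 + 1|_7 = 823544 ⇒ 823543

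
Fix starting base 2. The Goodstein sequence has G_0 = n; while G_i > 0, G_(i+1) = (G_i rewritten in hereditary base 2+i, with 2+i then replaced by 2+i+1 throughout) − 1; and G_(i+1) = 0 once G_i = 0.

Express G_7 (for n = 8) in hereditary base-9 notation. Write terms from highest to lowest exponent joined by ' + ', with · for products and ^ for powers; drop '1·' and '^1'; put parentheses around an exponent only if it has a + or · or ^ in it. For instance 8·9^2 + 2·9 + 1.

base 2: 8 = 2^(2 + 1); at 3: 3^(3 + 1) = 81; next = 80
base 3: 80 = 2·3^3 + 2·3^2 + 2·3 + 2; at 4: 2·4^4 + 2·4^2 + 2·4 + 2 = 554; next = 553
base 4: 553 = 2·4^4 + 2·4^2 + 2·4 + 1; at 5: 2·5^5 + 2·5^2 + 2·5 + 1 = 6311; next = 6310
base 5: 6310 = 2·5^5 + 2·5^2 + 2·5; at 6: 2·6^6 + 2·6^2 + 2·6 = 93396; next = 93395
base 6: 93395 = 2·6^6 + 2·6^2 + 6 + 5; at 7: 2·7^7 + 2·7^2 + 7 + 5 = 1647196; next = 1647195
base 7: 1647195 = 2·7^7 + 2·7^2 + 7 + 4; at 8: 2·8^8 + 2·8^2 + 8 + 4 = 33554572; next = 33554571
base 8: 33554571 = 2·8^8 + 2·8^2 + 8 + 3; at 9: 2·9^9 + 2·9^2 + 9 + 3 = 774841152; next = 774841151
base 9: 774841151 = 2·9^9 + 2·9^2 + 9 + 2; at 10: 2·10^10 + 2·10^2 + 10 + 2 = 20000000212; next = 20000000211

2·9^9 + 2·9^2 + 9 + 2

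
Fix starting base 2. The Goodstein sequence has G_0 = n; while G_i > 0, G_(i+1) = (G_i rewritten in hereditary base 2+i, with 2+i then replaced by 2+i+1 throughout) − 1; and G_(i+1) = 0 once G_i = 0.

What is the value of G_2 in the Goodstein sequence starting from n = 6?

257

G_0 = 6. HB_2(6) = 2^2 + 2. Bump = 30. G_1 = 29.
G_1 = 29. HB_3(29) = 3^3 + 2. Bump = 258. G_2 = 257.
G_2 = 257. HB_4(257) = 4^4 + 1. Bump = 3126. G_3 = 3125.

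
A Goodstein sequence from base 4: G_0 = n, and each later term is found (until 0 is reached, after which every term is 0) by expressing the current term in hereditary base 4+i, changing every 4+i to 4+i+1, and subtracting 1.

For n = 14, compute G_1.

[0] 14 ≡ 3·4 + 2 (base 4). Lift 5: 17. −1: 16.
[1] 16 ≡ 3·5 + 1 (base 5). Lift 6: 19. −1: 18.

16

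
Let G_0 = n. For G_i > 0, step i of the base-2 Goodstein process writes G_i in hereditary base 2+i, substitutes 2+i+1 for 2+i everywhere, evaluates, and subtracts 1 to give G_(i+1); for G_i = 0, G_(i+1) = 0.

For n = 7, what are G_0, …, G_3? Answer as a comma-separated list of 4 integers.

step 0: 7 = 2^2 + 2 + 1; sub 3 for 2: 3^3 + 3 + 1; = 31; G_1 = 31−1 = 30
step 1: 30 = 3^3 + 3; sub 4 for 3: 4^4 + 4; = 260; G_2 = 260−1 = 259
step 2: 259 = 4^4 + 3; sub 5 for 4: 5^5 + 3; = 3128; G_3 = 3128−1 = 3127

7, 30, 259, 3127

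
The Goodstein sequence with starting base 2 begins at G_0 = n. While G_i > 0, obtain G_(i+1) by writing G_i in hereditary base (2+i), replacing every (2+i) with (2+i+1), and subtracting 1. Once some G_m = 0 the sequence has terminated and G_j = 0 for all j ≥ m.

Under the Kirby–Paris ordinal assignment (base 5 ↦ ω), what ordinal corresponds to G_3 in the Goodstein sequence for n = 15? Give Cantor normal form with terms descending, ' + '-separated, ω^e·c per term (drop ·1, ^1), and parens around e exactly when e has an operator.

step 0: 15 = 2^(2 + 1) + 2^2 + 2 + 1; sub 3 for 2: 3^(3 + 1) + 3^3 + 3 + 1; = 112; G_1 = 112−1 = 111
step 1: 111 = 3^(3 + 1) + 3^3 + 3; sub 4 for 3: 4^(4 + 1) + 4^4 + 4; = 1284; G_2 = 1284−1 = 1283
step 2: 1283 = 4^(4 + 1) + 4^4 + 3; sub 5 for 4: 5^(5 + 1) + 5^5 + 3; = 18753; G_3 = 18753−1 = 18752
step 3: 18752 = 5^(5 + 1) + 5^5 + 2; sub 6 for 5: 6^(6 + 1) + 6^6 + 2; = 326594; G_4 = 326594−1 = 326593

ω^(ω + 1) + ω^ω + 2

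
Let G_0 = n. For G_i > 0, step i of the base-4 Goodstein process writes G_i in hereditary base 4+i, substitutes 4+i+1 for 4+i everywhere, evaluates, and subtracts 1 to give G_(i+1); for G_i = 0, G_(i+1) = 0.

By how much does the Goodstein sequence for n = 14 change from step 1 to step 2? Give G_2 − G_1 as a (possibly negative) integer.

2

base 4: 14 = 3·4 + 2; at 5: 3·5 + 2 = 17; next = 16
base 5: 16 = 3·5 + 1; at 6: 3·6 + 1 = 19; next = 18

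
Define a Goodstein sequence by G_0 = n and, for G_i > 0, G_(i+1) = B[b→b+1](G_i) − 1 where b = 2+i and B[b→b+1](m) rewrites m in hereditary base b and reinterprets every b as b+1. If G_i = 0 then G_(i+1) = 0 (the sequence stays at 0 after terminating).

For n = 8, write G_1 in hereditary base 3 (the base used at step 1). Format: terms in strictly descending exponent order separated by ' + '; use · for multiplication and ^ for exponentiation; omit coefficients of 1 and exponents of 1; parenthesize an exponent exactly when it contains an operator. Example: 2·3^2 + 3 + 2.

2·3^3 + 2·3^2 + 2·3 + 2

[0] 8 ≡ 2^(2 + 1) (base 2). Lift 3: 81. −1: 80.
[1] 80 ≡ 2·3^3 + 2·3^2 + 2·3 + 2 (base 3). Lift 4: 554. −1: 553.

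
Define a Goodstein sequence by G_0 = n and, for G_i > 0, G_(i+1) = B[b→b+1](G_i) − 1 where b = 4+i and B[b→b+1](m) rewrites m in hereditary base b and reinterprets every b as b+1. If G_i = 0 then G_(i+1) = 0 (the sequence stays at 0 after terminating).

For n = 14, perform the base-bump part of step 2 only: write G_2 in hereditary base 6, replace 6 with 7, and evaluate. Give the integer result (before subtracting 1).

21

[0] 14 ≡ 3·4 + 2 (base 4). Lift 5: 17. −1: 16.
[1] 16 ≡ 3·5 + 1 (base 5). Lift 6: 19. −1: 18.
[2] 18 ≡ 3·6 (base 6). Lift 7: 21. −1: 20.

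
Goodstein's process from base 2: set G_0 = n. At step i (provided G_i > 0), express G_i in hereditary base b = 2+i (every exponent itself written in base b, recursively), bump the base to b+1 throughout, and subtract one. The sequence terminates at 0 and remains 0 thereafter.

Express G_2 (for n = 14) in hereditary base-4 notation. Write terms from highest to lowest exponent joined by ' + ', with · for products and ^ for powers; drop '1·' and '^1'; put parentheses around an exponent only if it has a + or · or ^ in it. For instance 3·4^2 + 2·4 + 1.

4^(4 + 1) + 4^4 + 1

i=0: 14 = 2^(2 + 1) + 2^2 + 2 (b=2); 2→3: 3^(3 + 1) + 3^3 + 3 = 111; 111−1 = 110
i=1: 110 = 3^(3 + 1) + 3^3 + 2 (b=3); 3→4: 4^(4 + 1) + 4^4 + 2 = 1282; 1282−1 = 1281
i=2: 1281 = 4^(4 + 1) + 4^4 + 1 (b=4); 4→5: 5^(5 + 1) + 5^5 + 1 = 18751; 18751−1 = 18750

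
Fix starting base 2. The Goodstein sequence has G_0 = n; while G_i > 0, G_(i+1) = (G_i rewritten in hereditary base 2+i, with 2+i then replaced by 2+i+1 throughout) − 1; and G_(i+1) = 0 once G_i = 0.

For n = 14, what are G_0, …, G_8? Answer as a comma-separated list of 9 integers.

G_0 = 14. HB_2(14) = 2^(2 + 1) + 2^2 + 2. Bump = 111. G_1 = 110.
G_1 = 110. HB_3(110) = 3^(3 + 1) + 3^3 + 2. Bump = 1282. G_2 = 1281.
G_2 = 1281. HB_4(1281) = 4^(4 + 1) + 4^4 + 1. Bump = 18751. G_3 = 18750.
G_3 = 18750. HB_5(18750) = 5^(5 + 1) + 5^5. Bump = 326592. G_4 = 326591.
G_4 = 326591. HB_6(326591) = 6^(6 + 1) + 5·6^5 + 5·6^4 + 5·6^3 + 5·6^2 + 5·6 + 5. Bump = 5862841. G_5 = 5862840.
G_5 = 5862840. HB_7(5862840) = 7^(7 + 1) + 5·7^5 + 5·7^4 + 5·7^3 + 5·7^2 + 5·7 + 4. Bump = 134404972. G_6 = 134404971.
G_6 = 134404971. HB_8(134404971) = 8^(8 + 1) + 5·8^5 + 5·8^4 + 5·8^3 + 5·8^2 + 5·8 + 3. Bump = 3487116549. G_7 = 3487116548.
G_7 = 3487116548. HB_9(3487116548) = 9^(9 + 1) + 5·9^5 + 5·9^4 + 5·9^3 + 5·9^2 + 5·9 + 2. Bump = 100000555552. G_8 = 100000555551.

14, 110, 1281, 18750, 326591, 5862840, 134404971, 3487116548, 100000555551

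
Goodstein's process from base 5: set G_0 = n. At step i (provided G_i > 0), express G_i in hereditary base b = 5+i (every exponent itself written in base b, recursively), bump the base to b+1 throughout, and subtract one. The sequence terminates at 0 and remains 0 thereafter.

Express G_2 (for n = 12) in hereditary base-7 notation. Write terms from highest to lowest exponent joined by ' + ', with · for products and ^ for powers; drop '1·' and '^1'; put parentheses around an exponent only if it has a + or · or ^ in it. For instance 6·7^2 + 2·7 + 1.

base 5: 12 = 2·5 + 2; at 6: 2·6 + 2 = 14; next = 13
base 6: 13 = 2·6 + 1; at 7: 2·7 + 1 = 15; next = 14

2·7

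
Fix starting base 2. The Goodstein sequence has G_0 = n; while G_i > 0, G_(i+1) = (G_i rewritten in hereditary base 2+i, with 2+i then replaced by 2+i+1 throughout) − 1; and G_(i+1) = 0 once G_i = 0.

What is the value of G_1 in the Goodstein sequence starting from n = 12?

107

G_0 = 12. HB_2(12) = 2^(2 + 1) + 2^2. Bump = 108. G_1 = 107.
G_1 = 107. HB_3(107) = 3^(3 + 1) + 2·3^2 + 2·3 + 2. Bump = 1066. G_2 = 1065.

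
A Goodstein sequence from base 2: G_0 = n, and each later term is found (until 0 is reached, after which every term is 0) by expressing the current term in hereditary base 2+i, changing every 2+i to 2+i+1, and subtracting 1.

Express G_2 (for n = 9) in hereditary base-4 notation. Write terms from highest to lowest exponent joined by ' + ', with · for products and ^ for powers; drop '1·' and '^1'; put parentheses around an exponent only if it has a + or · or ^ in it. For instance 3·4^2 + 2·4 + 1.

3·4^4 + 3·4^3 + 3·4^2 + 3·4 + 3

[0] 9 ≡ 2^(2 + 1) + 1 (base 2). Lift 3: 82. −1: 81.
[1] 81 ≡ 3^(3 + 1) (base 3). Lift 4: 1024. −1: 1023.
[2] 1023 ≡ 3·4^4 + 3·4^3 + 3·4^2 + 3·4 + 3 (base 4). Lift 5: 9843. −1: 9842.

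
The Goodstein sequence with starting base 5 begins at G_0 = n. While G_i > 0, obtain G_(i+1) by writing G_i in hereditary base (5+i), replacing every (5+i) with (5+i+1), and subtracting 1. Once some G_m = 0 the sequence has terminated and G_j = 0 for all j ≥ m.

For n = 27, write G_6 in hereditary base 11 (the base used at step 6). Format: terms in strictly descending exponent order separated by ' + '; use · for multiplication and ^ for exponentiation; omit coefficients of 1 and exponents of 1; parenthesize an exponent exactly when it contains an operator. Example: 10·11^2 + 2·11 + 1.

7·11 + 4

base 5: 27 = 5^2 + 2; at 6: 6^2 + 2 = 38; next = 37
base 6: 37 = 6^2 + 1; at 7: 7^2 + 1 = 50; next = 49
base 7: 49 = 7^2; at 8: 8^2 = 64; next = 63
base 8: 63 = 7·8 + 7; at 9: 7·9 + 7 = 70; next = 69
base 9: 69 = 7·9 + 6; at 10: 7·10 + 6 = 76; next = 75
base 10: 75 = 7·10 + 5; at 11: 7·11 + 5 = 82; next = 81
base 11: 81 = 7·11 + 4; at 12: 7·12 + 4 = 88; next = 87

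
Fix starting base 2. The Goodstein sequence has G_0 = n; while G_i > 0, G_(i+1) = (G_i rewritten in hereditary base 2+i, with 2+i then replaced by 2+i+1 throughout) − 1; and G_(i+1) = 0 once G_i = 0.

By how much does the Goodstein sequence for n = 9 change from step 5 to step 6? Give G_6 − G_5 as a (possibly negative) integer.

47861573

base 2: 9 = 2^(2 + 1) + 1; at 3: 3^(3 + 1) + 1 = 82; next = 81
base 3: 81 = 3^(3 + 1); at 4: 4^(4 + 1) = 1024; next = 1023
base 4: 1023 = 3·4^4 + 3·4^3 + 3·4^2 + 3·4 + 3; at 5: 3·5^5 + 3·5^3 + 3·5^2 + 3·5 + 3 = 9843; next = 9842
base 5: 9842 = 3·5^5 + 3·5^3 + 3·5^2 + 3·5 + 2; at 6: 3·6^6 + 3·6^3 + 3·6^2 + 3·6 + 2 = 140744; next = 140743
base 6: 140743 = 3·6^6 + 3·6^3 + 3·6^2 + 3·6 + 1; at 7: 3·7^7 + 3·7^3 + 3·7^2 + 3·7 + 1 = 2471827; next = 2471826
base 7: 2471826 = 3·7^7 + 3·7^3 + 3·7^2 + 3·7; at 8: 3·8^8 + 3·8^3 + 3·8^2 + 3·8 = 50333400; next = 50333399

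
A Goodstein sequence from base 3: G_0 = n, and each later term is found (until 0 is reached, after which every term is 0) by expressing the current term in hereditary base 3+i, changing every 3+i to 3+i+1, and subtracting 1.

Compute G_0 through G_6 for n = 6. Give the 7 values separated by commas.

6 —HB3→ 2·3 —bump→ 2·4 = 8 —(−1)→ 7
7 —HB4→ 4 + 3 —bump→ 5 + 3 = 8 —(−1)→ 7
7 —HB5→ 5 + 2 —bump→ 6 + 2 = 8 —(−1)→ 7
7 —HB6→ 6 + 1 —bump→ 7 + 1 = 8 —(−1)→ 7
7 —HB7→ 7 —bump→ 8 = 8 —(−1)→ 7
7 —HB8→ 7 —bump→ 7 = 7 —(−1)→ 6

6, 7, 7, 7, 7, 7, 6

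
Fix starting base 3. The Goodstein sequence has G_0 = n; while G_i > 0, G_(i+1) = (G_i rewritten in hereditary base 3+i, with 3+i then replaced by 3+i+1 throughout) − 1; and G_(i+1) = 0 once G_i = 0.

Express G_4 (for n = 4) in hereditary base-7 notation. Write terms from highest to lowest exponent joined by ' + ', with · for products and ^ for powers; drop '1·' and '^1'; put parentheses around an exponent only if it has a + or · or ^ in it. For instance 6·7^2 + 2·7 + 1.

2

base 3: 4 = 3 + 1; at 4: 4 + 1 = 5; next = 4
base 4: 4 = 4; at 5: 5 = 5; next = 4
base 5: 4 = 4; at 6: 4 = 4; next = 3
base 6: 3 = 3; at 7: 3 = 3; next = 2
base 7: 2 = 2; at 8: 2 = 2; next = 1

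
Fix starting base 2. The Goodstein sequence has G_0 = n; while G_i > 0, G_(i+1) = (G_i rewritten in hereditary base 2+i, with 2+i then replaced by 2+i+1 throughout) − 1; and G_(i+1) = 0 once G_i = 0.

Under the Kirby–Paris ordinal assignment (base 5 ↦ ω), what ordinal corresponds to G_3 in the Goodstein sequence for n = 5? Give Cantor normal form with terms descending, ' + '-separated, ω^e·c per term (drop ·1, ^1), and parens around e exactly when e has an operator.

base 2: 5 = 2^2 + 1; at 3: 3^3 + 1 = 28; next = 27
base 3: 27 = 3^3; at 4: 4^4 = 256; next = 255
base 4: 255 = 3·4^3 + 3·4^2 + 3·4 + 3; at 5: 3·5^3 + 3·5^2 + 3·5 + 3 = 468; next = 467

ω^3·3 + ω^2·3 + ω·3 + 2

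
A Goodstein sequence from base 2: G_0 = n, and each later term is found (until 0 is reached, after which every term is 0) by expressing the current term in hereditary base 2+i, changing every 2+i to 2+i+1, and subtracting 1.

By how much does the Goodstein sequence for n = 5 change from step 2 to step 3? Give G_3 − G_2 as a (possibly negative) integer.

5 —HB2→ 2^2 + 1 —bump→ 3^3 + 1 = 28 —(−1)→ 27
27 —HB3→ 3^3 —bump→ 4^4 = 256 —(−1)→ 255
255 —HB4→ 3·4^3 + 3·4^2 + 3·4 + 3 —bump→ 3·5^3 + 3·5^2 + 3·5 + 3 = 468 —(−1)→ 467

212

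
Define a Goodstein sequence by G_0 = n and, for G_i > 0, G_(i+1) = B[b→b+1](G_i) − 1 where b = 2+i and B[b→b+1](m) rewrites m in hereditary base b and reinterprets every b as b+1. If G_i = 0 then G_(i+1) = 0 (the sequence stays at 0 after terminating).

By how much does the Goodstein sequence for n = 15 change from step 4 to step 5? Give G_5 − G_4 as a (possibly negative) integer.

G_0 = 15. HB_2(15) = 2^(2 + 1) + 2^2 + 2 + 1. Bump = 112. G_1 = 111.
G_1 = 111. HB_3(111) = 3^(3 + 1) + 3^3 + 3. Bump = 1284. G_2 = 1283.
G_2 = 1283. HB_4(1283) = 4^(4 + 1) + 4^4 + 3. Bump = 18753. G_3 = 18752.
G_3 = 18752. HB_5(18752) = 5^(5 + 1) + 5^5 + 2. Bump = 326594. G_4 = 326593.
G_4 = 326593. HB_6(326593) = 6^(6 + 1) + 6^6 + 1. Bump = 6588345. G_5 = 6588344.

6261751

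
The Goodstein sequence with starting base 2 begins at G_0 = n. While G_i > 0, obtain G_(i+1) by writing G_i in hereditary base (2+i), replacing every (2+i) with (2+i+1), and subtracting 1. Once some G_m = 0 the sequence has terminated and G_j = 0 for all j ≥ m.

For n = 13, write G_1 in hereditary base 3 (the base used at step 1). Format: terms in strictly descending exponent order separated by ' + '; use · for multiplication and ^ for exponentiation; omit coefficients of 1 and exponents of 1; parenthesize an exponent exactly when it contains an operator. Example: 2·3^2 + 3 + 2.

step 0: 13 = 2^(2 + 1) + 2^2 + 1; sub 3 for 2: 3^(3 + 1) + 3^3 + 1; = 109; G_1 = 109−1 = 108
step 1: 108 = 3^(3 + 1) + 3^3; sub 4 for 3: 4^(4 + 1) + 4^4; = 1280; G_2 = 1280−1 = 1279

3^(3 + 1) + 3^3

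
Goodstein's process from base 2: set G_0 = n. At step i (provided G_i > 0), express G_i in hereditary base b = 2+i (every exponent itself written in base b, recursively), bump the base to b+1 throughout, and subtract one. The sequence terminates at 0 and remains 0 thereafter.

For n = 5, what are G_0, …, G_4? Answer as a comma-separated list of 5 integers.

(0) 5|_2 = 2^2 + 1 ↦ 3^3 + 1|_3 = 28 ⇒ 27
(1) 27|_3 = 3^3 ↦ 4^4|_4 = 256 ⇒ 255
(2) 255|_4 = 3·4^3 + 3·4^2 + 3·4 + 3 ↦ 3·5^3 + 3·5^2 + 3·5 + 3|_5 = 468 ⇒ 467
(3) 467|_5 = 3·5^3 + 3·5^2 + 3·5 + 2 ↦ 3·6^3 + 3·6^2 + 3·6 + 2|_6 = 776 ⇒ 775

5, 27, 255, 467, 775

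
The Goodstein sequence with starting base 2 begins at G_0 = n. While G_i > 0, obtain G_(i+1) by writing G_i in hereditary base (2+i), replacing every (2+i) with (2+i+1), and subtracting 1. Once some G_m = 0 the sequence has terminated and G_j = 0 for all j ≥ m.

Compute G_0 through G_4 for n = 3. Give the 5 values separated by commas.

3, 3, 3, 2, 1

G_0 = 3. HB_2(3) = 2 + 1. Bump = 4. G_1 = 3.
G_1 = 3. HB_3(3) = 3. Bump = 4. G_2 = 3.
G_2 = 3. HB_4(3) = 3. Bump = 3. G_3 = 2.
G_3 = 2. HB_5(2) = 2. Bump = 2. G_4 = 1.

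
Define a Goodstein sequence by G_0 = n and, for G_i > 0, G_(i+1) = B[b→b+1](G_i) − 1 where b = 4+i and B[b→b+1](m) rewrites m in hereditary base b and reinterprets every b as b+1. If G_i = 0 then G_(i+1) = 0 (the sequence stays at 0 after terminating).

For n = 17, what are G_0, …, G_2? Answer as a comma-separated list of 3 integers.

17, 25, 35

base 4: 17 = 4^2 + 1; at 5: 5^2 + 1 = 26; next = 25
base 5: 25 = 5^2; at 6: 6^2 = 36; next = 35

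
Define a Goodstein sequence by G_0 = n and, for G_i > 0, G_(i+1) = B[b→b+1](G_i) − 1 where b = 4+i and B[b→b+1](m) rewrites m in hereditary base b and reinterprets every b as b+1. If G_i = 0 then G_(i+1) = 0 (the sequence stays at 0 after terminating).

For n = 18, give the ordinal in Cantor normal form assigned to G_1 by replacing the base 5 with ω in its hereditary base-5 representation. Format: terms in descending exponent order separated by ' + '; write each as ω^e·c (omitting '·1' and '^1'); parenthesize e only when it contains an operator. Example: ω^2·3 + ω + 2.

ω^2 + 1

G_0=18  [base 4] 4^2 + 2  →[4↦5]→  5^2 + 2 = 27  −1 ⇒ G_1=26
G_1=26  [base 5] 5^2 + 1  →[5↦6]→  6^2 + 1 = 37  −1 ⇒ G_2=36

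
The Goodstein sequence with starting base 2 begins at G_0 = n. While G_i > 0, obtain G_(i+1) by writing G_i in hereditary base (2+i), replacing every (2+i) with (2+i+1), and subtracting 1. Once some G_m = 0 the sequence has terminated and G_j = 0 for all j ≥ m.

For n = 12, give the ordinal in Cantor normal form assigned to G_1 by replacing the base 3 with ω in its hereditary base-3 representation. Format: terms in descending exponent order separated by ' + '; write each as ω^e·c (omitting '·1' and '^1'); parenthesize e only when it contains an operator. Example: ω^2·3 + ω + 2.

ω^(ω + 1) + ω^2·2 + ω·2 + 2

(0) 12|_2 = 2^(2 + 1) + 2^2 ↦ 3^(3 + 1) + 3^3|_3 = 108 ⇒ 107
(1) 107|_3 = 3^(3 + 1) + 2·3^2 + 2·3 + 2 ↦ 4^(4 + 1) + 2·4^2 + 2·4 + 2|_4 = 1066 ⇒ 1065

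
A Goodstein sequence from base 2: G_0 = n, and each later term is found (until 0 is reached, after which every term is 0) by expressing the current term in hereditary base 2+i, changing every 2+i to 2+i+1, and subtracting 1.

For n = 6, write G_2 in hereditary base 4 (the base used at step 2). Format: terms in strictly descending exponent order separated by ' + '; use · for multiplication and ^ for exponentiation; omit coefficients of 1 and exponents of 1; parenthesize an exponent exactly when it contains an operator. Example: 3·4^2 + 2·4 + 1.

(0) 6|_2 = 2^2 + 2 ↦ 3^3 + 3|_3 = 30 ⇒ 29
(1) 29|_3 = 3^3 + 2 ↦ 4^4 + 2|_4 = 258 ⇒ 257
(2) 257|_4 = 4^4 + 1 ↦ 5^5 + 1|_5 = 3126 ⇒ 3125

4^4 + 1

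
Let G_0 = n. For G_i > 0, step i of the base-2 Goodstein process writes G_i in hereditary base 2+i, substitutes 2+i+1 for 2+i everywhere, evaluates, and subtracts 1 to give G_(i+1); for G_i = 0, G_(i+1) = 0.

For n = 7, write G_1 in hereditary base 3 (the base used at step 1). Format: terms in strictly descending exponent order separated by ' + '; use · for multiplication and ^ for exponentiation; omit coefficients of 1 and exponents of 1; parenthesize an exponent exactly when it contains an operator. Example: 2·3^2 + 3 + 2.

3^3 + 3

step 0: 7 = 2^2 + 2 + 1; sub 3 for 2: 3^3 + 3 + 1; = 31; G_1 = 31−1 = 30
step 1: 30 = 3^3 + 3; sub 4 for 3: 4^4 + 4; = 260; G_2 = 260−1 = 259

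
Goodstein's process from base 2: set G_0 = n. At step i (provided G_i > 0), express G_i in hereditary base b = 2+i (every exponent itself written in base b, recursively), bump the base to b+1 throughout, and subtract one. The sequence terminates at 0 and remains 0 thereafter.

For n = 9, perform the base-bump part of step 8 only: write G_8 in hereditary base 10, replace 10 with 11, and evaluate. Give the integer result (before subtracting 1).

855935016216

i=0: 9 = 2^(2 + 1) + 1 (b=2); 2→3: 3^(3 + 1) + 1 = 82; 82−1 = 81
i=1: 81 = 3^(3 + 1) (b=3); 3→4: 4^(4 + 1) = 1024; 1024−1 = 1023
i=2: 1023 = 3·4^4 + 3·4^3 + 3·4^2 + 3·4 + 3 (b=4); 4→5: 3·5^5 + 3·5^3 + 3·5^2 + 3·5 + 3 = 9843; 9843−1 = 9842
i=3: 9842 = 3·5^5 + 3·5^3 + 3·5^2 + 3·5 + 2 (b=5); 5→6: 3·6^6 + 3·6^3 + 3·6^2 + 3·6 + 2 = 140744; 140744−1 = 140743
i=4: 140743 = 3·6^6 + 3·6^3 + 3·6^2 + 3·6 + 1 (b=6); 6→7: 3·7^7 + 3·7^3 + 3·7^2 + 3·7 + 1 = 2471827; 2471827−1 = 2471826
i=5: 2471826 = 3·7^7 + 3·7^3 + 3·7^2 + 3·7 (b=7); 7→8: 3·8^8 + 3·8^3 + 3·8^2 + 3·8 = 50333400; 50333400−1 = 50333399
i=6: 50333399 = 3·8^8 + 3·8^3 + 3·8^2 + 2·8 + 7 (b=8); 8→9: 3·9^9 + 3·9^3 + 3·9^2 + 2·9 + 7 = 1162263922; 1162263922−1 = 1162263921
i=7: 1162263921 = 3·9^9 + 3·9^3 + 3·9^2 + 2·9 + 6 (b=9); 9→10: 3·10^10 + 3·10^3 + 3·10^2 + 2·10 + 6 = 30000003326; 30000003326−1 = 30000003325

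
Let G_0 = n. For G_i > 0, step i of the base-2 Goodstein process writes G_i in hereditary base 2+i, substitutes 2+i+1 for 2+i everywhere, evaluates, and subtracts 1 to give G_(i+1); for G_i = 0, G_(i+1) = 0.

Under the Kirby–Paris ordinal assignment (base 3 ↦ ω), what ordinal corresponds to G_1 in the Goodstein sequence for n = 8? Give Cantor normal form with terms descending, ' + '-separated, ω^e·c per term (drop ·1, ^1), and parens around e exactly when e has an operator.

G_0 = 8. HB_2(8) = 2^(2 + 1). Bump = 81. G_1 = 80.
G_1 = 80. HB_3(80) = 2·3^3 + 2·3^2 + 2·3 + 2. Bump = 554. G_2 = 553.

ω^ω·2 + ω^2·2 + ω·2 + 2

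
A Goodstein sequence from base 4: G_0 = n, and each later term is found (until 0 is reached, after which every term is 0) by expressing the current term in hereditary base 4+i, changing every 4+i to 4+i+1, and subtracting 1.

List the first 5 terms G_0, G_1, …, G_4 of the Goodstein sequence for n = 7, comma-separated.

7, 7, 7, 7, 7

i=0: 7 = 4 + 3 (b=4); 4→5: 5 + 3 = 8; 8−1 = 7
i=1: 7 = 5 + 2 (b=5); 5→6: 6 + 2 = 8; 8−1 = 7
i=2: 7 = 6 + 1 (b=6); 6→7: 7 + 1 = 8; 8−1 = 7
i=3: 7 = 7 (b=7); 7→8: 8 = 8; 8−1 = 7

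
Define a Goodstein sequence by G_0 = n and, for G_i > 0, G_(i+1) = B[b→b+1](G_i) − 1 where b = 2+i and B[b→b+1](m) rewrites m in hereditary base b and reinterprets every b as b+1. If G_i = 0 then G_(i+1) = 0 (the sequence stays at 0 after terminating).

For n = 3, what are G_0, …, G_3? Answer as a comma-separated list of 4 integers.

base 2: 3 = 2 + 1; at 3: 3 + 1 = 4; next = 3
base 3: 3 = 3; at 4: 4 = 4; next = 3
base 4: 3 = 3; at 5: 3 = 3; next = 2

3, 3, 3, 2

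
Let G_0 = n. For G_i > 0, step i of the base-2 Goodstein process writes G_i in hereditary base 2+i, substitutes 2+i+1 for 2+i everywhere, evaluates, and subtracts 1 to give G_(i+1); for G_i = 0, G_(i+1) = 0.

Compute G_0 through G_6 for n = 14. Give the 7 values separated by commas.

14, 110, 1281, 18750, 326591, 5862840, 134404971

step 0: 14 = 2^(2 + 1) + 2^2 + 2; sub 3 for 2: 3^(3 + 1) + 3^3 + 3; = 111; G_1 = 111−1 = 110
step 1: 110 = 3^(3 + 1) + 3^3 + 2; sub 4 for 3: 4^(4 + 1) + 4^4 + 2; = 1282; G_2 = 1282−1 = 1281
step 2: 1281 = 4^(4 + 1) + 4^4 + 1; sub 5 for 4: 5^(5 + 1) + 5^5 + 1; = 18751; G_3 = 18751−1 = 18750
step 3: 18750 = 5^(5 + 1) + 5^5; sub 6 for 5: 6^(6 + 1) + 6^6; = 326592; G_4 = 326592−1 = 326591
step 4: 326591 = 6^(6 + 1) + 5·6^5 + 5·6^4 + 5·6^3 + 5·6^2 + 5·6 + 5; sub 7 for 6: 7^(7 + 1) + 5·7^5 + 5·7^4 + 5·7^3 + 5·7^2 + 5·7 + 5; = 5862841; G_5 = 5862841−1 = 5862840
step 5: 5862840 = 7^(7 + 1) + 5·7^5 + 5·7^4 + 5·7^3 + 5·7^2 + 5·7 + 4; sub 8 for 7: 8^(8 + 1) + 5·8^5 + 5·8^4 + 5·8^3 + 5·8^2 + 5·8 + 4; = 134404972; G_6 = 134404972−1 = 134404971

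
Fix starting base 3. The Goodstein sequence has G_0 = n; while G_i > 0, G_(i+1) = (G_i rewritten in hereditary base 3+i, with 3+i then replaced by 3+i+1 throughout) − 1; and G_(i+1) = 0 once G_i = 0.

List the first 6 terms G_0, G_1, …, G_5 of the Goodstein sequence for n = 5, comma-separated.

5, 5, 5, 5, 4, 3

G_0 = 5. HB_3(5) = 3 + 2. Bump = 6. G_1 = 5.
G_1 = 5. HB_4(5) = 4 + 1. Bump = 6. G_2 = 5.
G_2 = 5. HB_5(5) = 5. Bump = 6. G_3 = 5.
G_3 = 5. HB_6(5) = 5. Bump = 5. G_4 = 4.
G_4 = 4. HB_7(4) = 4. Bump = 4. G_5 = 3.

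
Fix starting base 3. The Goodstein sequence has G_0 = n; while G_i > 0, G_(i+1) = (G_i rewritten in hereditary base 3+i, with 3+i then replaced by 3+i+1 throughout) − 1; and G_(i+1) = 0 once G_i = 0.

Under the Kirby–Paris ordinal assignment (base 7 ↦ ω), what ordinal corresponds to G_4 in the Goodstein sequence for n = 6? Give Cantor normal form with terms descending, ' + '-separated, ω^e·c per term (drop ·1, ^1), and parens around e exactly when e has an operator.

base 3: 6 = 2·3; at 4: 2·4 = 8; next = 7
base 4: 7 = 4 + 3; at 5: 5 + 3 = 8; next = 7
base 5: 7 = 5 + 2; at 6: 6 + 2 = 8; next = 7
base 6: 7 = 6 + 1; at 7: 7 + 1 = 8; next = 7

ω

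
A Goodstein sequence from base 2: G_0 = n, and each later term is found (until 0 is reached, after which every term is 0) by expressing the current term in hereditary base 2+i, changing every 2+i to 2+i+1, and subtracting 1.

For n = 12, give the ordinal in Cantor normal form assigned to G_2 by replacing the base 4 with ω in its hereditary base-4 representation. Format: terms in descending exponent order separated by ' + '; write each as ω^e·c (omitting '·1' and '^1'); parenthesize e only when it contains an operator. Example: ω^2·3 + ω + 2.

[0] 12 ≡ 2^(2 + 1) + 2^2 (base 2). Lift 3: 108. −1: 107.
[1] 107 ≡ 3^(3 + 1) + 2·3^2 + 2·3 + 2 (base 3). Lift 4: 1066. −1: 1065.
[2] 1065 ≡ 4^(4 + 1) + 2·4^2 + 2·4 + 1 (base 4). Lift 5: 15686. −1: 15685.

ω^(ω + 1) + ω^2·2 + ω·2 + 1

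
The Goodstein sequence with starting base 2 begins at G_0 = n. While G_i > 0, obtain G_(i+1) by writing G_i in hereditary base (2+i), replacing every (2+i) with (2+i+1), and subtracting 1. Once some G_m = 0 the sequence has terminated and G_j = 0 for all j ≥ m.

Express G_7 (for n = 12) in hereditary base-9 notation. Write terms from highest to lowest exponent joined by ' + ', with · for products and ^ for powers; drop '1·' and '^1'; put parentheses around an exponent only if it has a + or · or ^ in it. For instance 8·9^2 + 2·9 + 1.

base 2: 12 = 2^(2 + 1) + 2^2; at 3: 3^(3 + 1) + 3^3 = 108; next = 107
base 3: 107 = 3^(3 + 1) + 2·3^2 + 2·3 + 2; at 4: 4^(4 + 1) + 2·4^2 + 2·4 + 2 = 1066; next = 1065
base 4: 1065 = 4^(4 + 1) + 2·4^2 + 2·4 + 1; at 5: 5^(5 + 1) + 2·5^2 + 2·5 + 1 = 15686; next = 15685
base 5: 15685 = 5^(5 + 1) + 2·5^2 + 2·5; at 6: 6^(6 + 1) + 2·6^2 + 2·6 = 280020; next = 280019
base 6: 280019 = 6^(6 + 1) + 2·6^2 + 6 + 5; at 7: 7^(7 + 1) + 2·7^2 + 7 + 5 = 5764911; next = 5764910
base 7: 5764910 = 7^(7 + 1) + 2·7^2 + 7 + 4; at 8: 8^(8 + 1) + 2·8^2 + 8 + 4 = 134217868; next = 134217867
base 8: 134217867 = 8^(8 + 1) + 2·8^2 + 8 + 3; at 9: 9^(9 + 1) + 2·9^2 + 9 + 3 = 3486784575; next = 3486784574

9^(9 + 1) + 2·9^2 + 9 + 2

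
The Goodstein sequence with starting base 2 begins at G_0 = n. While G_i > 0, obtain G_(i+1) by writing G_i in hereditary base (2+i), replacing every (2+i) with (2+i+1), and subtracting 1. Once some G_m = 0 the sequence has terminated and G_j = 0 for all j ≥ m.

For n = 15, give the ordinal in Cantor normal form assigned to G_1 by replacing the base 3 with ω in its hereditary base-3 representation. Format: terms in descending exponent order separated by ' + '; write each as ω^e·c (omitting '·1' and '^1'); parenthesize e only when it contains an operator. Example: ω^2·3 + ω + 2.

ω^(ω + 1) + ω^ω + ω

G_0=15  [base 2] 2^(2 + 1) + 2^2 + 2 + 1  →[2↦3]→  3^(3 + 1) + 3^3 + 3 + 1 = 112  −1 ⇒ G_1=111
G_1=111  [base 3] 3^(3 + 1) + 3^3 + 3  →[3↦4]→  4^(4 + 1) + 4^4 + 4 = 1284  −1 ⇒ G_2=1283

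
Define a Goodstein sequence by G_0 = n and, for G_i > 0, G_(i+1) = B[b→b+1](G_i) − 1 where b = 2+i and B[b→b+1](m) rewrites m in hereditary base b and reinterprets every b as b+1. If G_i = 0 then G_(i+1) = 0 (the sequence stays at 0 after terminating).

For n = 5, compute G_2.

(0) 5|_2 = 2^2 + 1 ↦ 3^3 + 1|_3 = 28 ⇒ 27
(1) 27|_3 = 3^3 ↦ 4^4|_4 = 256 ⇒ 255
(2) 255|_4 = 3·4^3 + 3·4^2 + 3·4 + 3 ↦ 3·5^3 + 3·5^2 + 3·5 + 3|_5 = 468 ⇒ 467

255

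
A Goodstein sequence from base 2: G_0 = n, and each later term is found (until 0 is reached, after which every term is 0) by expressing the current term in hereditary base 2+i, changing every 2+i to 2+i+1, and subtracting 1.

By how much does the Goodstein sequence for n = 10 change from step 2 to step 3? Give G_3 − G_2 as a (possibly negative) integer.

i=0: 10 = 2^(2 + 1) + 2 (b=2); 2→3: 3^(3 + 1) + 3 = 84; 84−1 = 83
i=1: 83 = 3^(3 + 1) + 2 (b=3); 3→4: 4^(4 + 1) + 2 = 1026; 1026−1 = 1025
i=2: 1025 = 4^(4 + 1) + 1 (b=4); 4→5: 5^(5 + 1) + 1 = 15626; 15626−1 = 15625

14600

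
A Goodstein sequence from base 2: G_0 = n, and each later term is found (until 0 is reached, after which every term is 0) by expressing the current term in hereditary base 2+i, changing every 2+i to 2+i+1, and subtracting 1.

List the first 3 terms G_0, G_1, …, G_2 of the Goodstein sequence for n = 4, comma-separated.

4, 26, 41

G_0=4  [base 2] 2^2  →[2↦3]→  3^3 = 27  −1 ⇒ G_1=26
G_1=26  [base 3] 2·3^2 + 2·3 + 2  →[3↦4]→  2·4^2 + 2·4 + 2 = 42  −1 ⇒ G_2=41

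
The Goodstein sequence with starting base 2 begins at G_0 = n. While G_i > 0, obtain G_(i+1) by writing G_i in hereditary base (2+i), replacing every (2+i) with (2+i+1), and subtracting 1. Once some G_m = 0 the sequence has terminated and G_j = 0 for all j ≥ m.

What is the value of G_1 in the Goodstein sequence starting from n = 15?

[0] 15 ≡ 2^(2 + 1) + 2^2 + 2 + 1 (base 2). Lift 3: 112. −1: 111.
[1] 111 ≡ 3^(3 + 1) + 3^3 + 3 (base 3). Lift 4: 1284. −1: 1283.

111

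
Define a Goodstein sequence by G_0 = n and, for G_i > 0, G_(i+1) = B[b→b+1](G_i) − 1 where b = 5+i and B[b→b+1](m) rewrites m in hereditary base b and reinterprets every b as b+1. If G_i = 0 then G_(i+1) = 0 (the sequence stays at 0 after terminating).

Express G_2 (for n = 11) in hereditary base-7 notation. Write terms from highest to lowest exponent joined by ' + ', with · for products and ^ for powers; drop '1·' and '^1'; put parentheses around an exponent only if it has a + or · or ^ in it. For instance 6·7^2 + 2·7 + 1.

[0] 11 ≡ 2·5 + 1 (base 5). Lift 6: 13. −1: 12.
[1] 12 ≡ 2·6 (base 6). Lift 7: 14. −1: 13.
[2] 13 ≡ 7 + 6 (base 7). Lift 8: 14. −1: 13.

7 + 6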